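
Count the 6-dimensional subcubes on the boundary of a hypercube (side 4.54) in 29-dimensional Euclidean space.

An n-cube has C(n,k)·2^(n-k) k-faces. Here C(29,6)·2^23 = 475020·8388608 = 3984756572160.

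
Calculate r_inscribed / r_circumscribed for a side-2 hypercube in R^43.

r_in / r_out = (2/2) / (2√43/2) = 1/√43 ≈ 0.152499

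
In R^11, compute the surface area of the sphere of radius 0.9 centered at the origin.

S = n·V_n(r)/r = 11·V_11(0.9)/0.9 (volume-to-surface relation), giving 7.22641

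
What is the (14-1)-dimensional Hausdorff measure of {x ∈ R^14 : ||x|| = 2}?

The surface area of an n-ball is 2π^(n/2) r^(n-1) / Γ(n/2). For n=14, r=2: 1024·π^7/45 ≈ 68728.5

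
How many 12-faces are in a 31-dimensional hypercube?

Number of 12-faces = C(31,12) · 2^(31-12) = 141120525 · 524288 = 73987797811200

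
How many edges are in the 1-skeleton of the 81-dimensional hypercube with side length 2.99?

The 81-cube has n·2^(n-1) = 81·2^80 = 81·1208925819614629174706176 = 97922991388784963151200256 edges.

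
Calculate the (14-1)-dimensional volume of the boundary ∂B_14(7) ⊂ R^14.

S = n·V_n(r)/r = 14·V_14(7)/7 (volume-to-surface relation), giving 96889010407·π^7/360 ≈ 8.1287e+11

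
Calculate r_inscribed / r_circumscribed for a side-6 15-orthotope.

r_in / r_out = (6/2) / (6√15/2) = 1/√15 ≈ 0.258199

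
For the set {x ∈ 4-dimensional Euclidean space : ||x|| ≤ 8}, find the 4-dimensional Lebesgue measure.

Volume = π^{4/2}·(8)^4/Γ(3) = 2048·π^2 ≈ 20212.9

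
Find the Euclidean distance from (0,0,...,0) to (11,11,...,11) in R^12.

d = √(11² + 11² + ... + 11²) [12 terms] = √(12·11²) = 11√12 ≈ 38.1051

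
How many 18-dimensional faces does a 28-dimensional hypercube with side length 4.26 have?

Choose 18 of 28 axes to span the face (C(28,18) = 13123110 ways), then fix each of the remaining 10 coordinates at one of its two extreme values (2^10 = 1024 ways): 13123110·1024 = 13438064640.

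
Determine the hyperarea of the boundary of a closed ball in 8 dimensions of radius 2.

S = n·V_n(r)/r = 8·V_8(2)/2 (volume-to-surface relation), giving 128·π^4/3 ≈ 4156.12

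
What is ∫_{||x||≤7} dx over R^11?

Volume = π^{11/2}·(7)^11/Γ(13/2) = 18078415936·π^5/1485 ≈ 3.72549e+09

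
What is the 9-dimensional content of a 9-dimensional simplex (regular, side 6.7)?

For a regular n-simplex with edge a, V = (a^n / n!)·√((n+1)/2^n). With a=6.7, n=9: V ≈ 10.4779.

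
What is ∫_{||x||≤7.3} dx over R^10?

Volume = π^{10/2}·(7.3)^10/Γ(6) ≈ 1.09597e+09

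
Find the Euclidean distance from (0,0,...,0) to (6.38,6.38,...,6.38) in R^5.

Diagonal = √5 · 6.38 ≈ 14.2661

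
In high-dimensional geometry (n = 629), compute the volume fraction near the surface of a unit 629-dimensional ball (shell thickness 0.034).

1 - (1-0.034)^629 ≈ 1 - 3.553e-10 ≈ (100 - 3.55e-08)%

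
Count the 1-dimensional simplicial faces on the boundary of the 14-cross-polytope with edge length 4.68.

An n-cross-polytope has 2^(k+1)·C(n,k+1) k-faces. Here 2^2·C(14,2) = 4·91 = 364.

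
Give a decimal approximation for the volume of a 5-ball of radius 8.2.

The n-ball volume is π^(n/2)·r^n/Γ(n/2+1). With n=5, r=8.2: V ≈ 195150.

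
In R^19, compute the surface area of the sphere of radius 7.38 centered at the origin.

S_19(7.38) = 2·π^(19/2)·(7.38)^18 / Γ(19/2) ≈ 3.73556e+15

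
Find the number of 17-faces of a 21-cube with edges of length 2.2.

An n-cube has C(n,k)·2^(n-k) k-faces. Here C(21,17)·2^4 = 5985·16 = 95760.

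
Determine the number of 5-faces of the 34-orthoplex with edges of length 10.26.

f_5(34-orthoplex) = 2^6 · (34 choose 6) = 86073856.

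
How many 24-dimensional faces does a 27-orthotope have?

Choose 24 of 27 axes to span the face (C(27,24) = 2925 ways), then fix each of the remaining 3 coordinates at one of its two extreme values (2^3 = 8 ways): 2925·8 = 23400.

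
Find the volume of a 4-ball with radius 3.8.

The n-ball volume is π^(n/2)·r^n/Γ(n/2+1). With n=4, r=3.8: V ≈ 1028.97.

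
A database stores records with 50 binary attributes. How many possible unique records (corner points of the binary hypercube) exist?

An n-cube has 2^n vertices; for n = 50 that is 2^50 = 1125899906842624.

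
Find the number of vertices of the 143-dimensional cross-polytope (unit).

Number of vertices = 2n = 286.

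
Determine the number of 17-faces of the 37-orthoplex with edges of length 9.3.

f_17(37-orthoplex) = 2^18 · (37 choose 18) = 4632774416793600.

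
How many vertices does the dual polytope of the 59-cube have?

The vertices are ±e_1, ..., ±e_59, so there are 2·59 = 118.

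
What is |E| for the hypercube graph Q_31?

Number of 1-faces = C(31,1)·2^(31-1) = 31·1073741824 = 33285996544.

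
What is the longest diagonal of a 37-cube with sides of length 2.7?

||(2.7,2.7,...,2.7)|| = √(37)·2.7 ≈ 16.4235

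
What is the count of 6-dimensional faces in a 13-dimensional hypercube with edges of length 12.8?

Choose 6 of 13 axes to span the face (C(13,6) = 1716 ways), then fix each of the remaining 7 coordinates at one of its two extreme values (2^7 = 128 ways): 1716·128 = 219648.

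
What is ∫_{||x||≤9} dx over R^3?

V = 972·π ≈ 3053.63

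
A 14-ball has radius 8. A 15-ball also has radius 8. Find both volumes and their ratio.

V_14(8) ≈ 2.63559e+12. V_15(8) ≈ 1.34208e+13. Ratio V_14/V_15 ≈ 0.1964.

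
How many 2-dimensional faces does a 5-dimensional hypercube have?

An n-cube has C(n,k)·2^(n-k) k-faces. Here C(5,2)·2^3 = 10·8 = 80.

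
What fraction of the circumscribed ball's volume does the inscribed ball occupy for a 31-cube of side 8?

The radii are 8/2 and 8√31/2, so the volume ratio is (1/√31)^31 = 31^{-31/2} ≈ 7.65409e-24.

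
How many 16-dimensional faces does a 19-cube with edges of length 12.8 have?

Number of 16-faces = C(19,16) · 2^(19-16) = 969 · 8 = 7752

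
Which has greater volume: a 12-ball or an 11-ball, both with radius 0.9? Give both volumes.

V_12(0.9) ≈ 0.377118. V_11(0.9) ≈ 0.591252. The 11-ball is larger.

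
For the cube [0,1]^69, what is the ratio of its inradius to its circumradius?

For an n-cube of any side s, the inradius is s/2 and the circumradius is s√n/2, so the ratio is 1/√69 ≈ 0.120386.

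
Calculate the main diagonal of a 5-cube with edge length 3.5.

d = √(3.5² + 3.5² + ... + 3.5²) [5 terms] = √(5·3.5²) = 3.5√5 ≈ 7.82624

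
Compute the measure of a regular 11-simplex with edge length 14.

For a regular n-simplex with edge a, V = (a^n / n!)·√((n+1)/2^n). With a=14, n=11: V ≈ 7765.66.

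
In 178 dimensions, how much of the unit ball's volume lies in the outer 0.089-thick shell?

V(inner)/V(outer) = ((1-0.089)/1)^178 ≈ 6.227e-08, so the shell fraction is 0.9999999377.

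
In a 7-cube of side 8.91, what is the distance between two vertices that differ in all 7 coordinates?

Diagonal = √7 · 8.91 ≈ 23.5736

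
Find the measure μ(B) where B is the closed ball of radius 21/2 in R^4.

Volume = π^{4/2}·(21/2)^4/Γ(3) = 194481·π^2/32 ≈ 59982.8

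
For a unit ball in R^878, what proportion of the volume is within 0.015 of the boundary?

Shell fraction = 1 - (1-0.015)^878 ≈ 0.9999982741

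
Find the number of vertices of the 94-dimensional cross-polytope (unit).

The vertices are ±e_1, ..., ±e_94, so there are 2·94 = 188.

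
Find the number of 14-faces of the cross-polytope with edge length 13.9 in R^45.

An n-cross-polytope has 2^(k+1)·C(n,k+1) k-faces. Here 2^15·C(45,15) = 32768·344867425584 = 11300615801536512.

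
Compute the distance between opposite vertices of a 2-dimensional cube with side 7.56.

The space diagonal of an n-cube of side s is s√n. Here 7.56·√2 ≈ 10.6915.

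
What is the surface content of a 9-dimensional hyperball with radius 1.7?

|∂B_9(1.7)| ≈ 2070.86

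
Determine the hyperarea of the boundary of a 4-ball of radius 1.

S = n·V_n(r)/r = 4·V_4(1)/1 (volume-to-surface relation), giving 2·π^2 ≈ 19.7392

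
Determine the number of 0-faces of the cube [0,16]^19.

Choose 0 of 19 axes to span the face (C(19,0) = 1 way), then fix each of the remaining 19 coordinates at one of its two extreme values (2^19 = 524288 ways): 1·524288 = 524288.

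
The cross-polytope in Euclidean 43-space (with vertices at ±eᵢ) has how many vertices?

Number of vertices = 2n = 86.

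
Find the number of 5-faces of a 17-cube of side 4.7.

Number of 5-faces = C(17,5) · 2^(17-5) = 6188 · 4096 = 25346048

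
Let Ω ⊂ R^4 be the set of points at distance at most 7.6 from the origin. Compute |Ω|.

V_4(7.6) = π^(4/2) · (7.6)^4 / Γ(4/2 + 1) ≈ 16463.6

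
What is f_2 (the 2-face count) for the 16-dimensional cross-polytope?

f_2(16-orthoplex) = 2^3 · (16 choose 3) = 4480.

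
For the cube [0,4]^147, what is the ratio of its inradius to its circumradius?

For an n-cube of any side s, the inradius is s/2 and the circumradius is s√n/2, so the ratio is 1/√147 ≈ 0.0824786.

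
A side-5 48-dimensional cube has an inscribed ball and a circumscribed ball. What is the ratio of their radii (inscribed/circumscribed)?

r_in / r_out = (5/2) / (5√48/2) = 1/√48 ≈ 0.144338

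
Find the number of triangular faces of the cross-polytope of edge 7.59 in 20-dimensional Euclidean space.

Number of 2-faces = 2^(2+1) · C(20,2+1) = 8 · 1140 = 9120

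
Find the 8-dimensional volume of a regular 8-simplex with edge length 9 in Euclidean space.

V_8 = √(9) · 9^8 / (8! · 2^(8/2)) ≈ 200.18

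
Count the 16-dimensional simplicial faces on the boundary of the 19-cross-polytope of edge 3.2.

Number of 16-faces = 2^(16+1) · C(19,16+1) = 131072 · 171 = 22413312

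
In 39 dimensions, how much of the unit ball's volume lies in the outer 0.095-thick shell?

1 - (1-0.095)^39 ≈ 0.979616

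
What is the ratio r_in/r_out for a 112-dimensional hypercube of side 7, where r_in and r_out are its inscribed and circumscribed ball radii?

r_in = 7/2 (half the side); r_out = 7√112/2 (half the diagonal). Ratio = 1/√112 ≈ 0.0944911.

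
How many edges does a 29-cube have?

The 29-cube has n·2^(n-1) = 29·2^28 = 29·268435456 = 7784628224 edges.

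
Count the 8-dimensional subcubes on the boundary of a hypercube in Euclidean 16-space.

Choose 8 of 16 axes to span the face (C(16,8) = 12870 ways), then fix each of the remaining 8 coordinates at one of its two extreme values (2^8 = 256 ways): 12870·256 = 3294720.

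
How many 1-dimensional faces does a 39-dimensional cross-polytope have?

f_1(39-orthoplex) = 2^2 · (39 choose 2) = 2964.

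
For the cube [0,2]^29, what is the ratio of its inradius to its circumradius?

For an n-cube of any side s, the inradius is s/2 and the circumradius is s√n/2, so the ratio is 1/√29 ≈ 0.185695.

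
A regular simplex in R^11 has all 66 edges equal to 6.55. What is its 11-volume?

Volume = 6.55^11 · √(12/2^11) / 11! ≈ 1.82568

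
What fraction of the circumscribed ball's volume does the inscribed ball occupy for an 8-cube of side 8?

V_in/V_out = n^(-n/2) = 8^(-8/2) ≈ 0.000244141.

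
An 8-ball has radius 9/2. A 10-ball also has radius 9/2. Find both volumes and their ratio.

V_8(4.5) ≈ 682478. V_10(4.5) ≈ 8.68347e+06. Ratio V_8/V_10 ≈ 0.0786.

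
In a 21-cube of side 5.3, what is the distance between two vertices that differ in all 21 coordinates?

The space diagonal of an n-cube of side s is s√n. Here 5.3·√21 ≈ 24.2877.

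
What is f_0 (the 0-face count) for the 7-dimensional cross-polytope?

Number of 0-faces = 2^(0+1) · C(7,0+1) = 2 · 7 = 14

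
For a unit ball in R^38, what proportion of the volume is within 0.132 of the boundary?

1 - (1-0.132)^38 ≈ 0.995389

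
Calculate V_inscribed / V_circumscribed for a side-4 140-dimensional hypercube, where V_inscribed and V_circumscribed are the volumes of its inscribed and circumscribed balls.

V_in/V_out = n^(-n/2) = 140^(-140/2) ≈ 5.90252e-151.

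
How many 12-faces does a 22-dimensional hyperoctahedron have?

Each 12-face is the convex hull of 13 vertices, one chosen as ±e_i from each of 13 distinct axes: 2^13·C(22,13) = 4074864640.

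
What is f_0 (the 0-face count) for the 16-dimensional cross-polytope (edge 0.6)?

f_0(16-orthoplex) = 2^1 · (16 choose 1) = 32.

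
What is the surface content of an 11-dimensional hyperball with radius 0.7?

S_11(0.7) = 2·π^(11/2)·(0.7)^10 / Γ(11/2) ≈ 0.585434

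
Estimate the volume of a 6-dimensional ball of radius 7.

The n-ball volume is π^(n/2)·r^n/Γ(n/2+1). With n=6, r=7: V = 117649·π^3/6 ≈ 607976.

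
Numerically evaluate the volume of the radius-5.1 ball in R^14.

Volume = π^{14/2}·(5.1)^14/Γ(8) ≈ 4.82615e+09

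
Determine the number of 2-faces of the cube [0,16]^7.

An n-cube has C(n,k)·2^(n-k) k-faces. Here C(7,2)·2^5 = 21·32 = 672.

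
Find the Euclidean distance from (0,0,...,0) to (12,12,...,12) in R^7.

The space diagonal of an n-cube of side s is s√n. Here 12·√7 ≈ 31.749.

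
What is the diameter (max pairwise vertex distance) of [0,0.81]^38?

Diagonal = √38 · 0.81 ≈ 4.99318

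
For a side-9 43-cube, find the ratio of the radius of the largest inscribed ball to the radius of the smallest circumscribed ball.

For an n-cube of any side s, the inradius is s/2 and the circumradius is s√n/2, so the ratio is 1/√43 ≈ 0.152499.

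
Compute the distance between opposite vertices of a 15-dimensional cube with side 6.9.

The space diagonal of an n-cube of side s is s√n. Here 6.9·√15 ≈ 26.7236.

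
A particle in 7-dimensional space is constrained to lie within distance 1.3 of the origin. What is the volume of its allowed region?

V_7(1.3) = π^(7/2) · (1.3)^7 / Γ(7/2 + 1) ≈ 29.6472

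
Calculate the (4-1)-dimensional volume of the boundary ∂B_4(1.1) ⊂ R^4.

|∂B_4(1.1)| ≈ 26.2729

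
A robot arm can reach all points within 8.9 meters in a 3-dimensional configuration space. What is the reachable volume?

The n-ball volume is π^(n/2)·r^n/Γ(n/2+1). With n=3, r=8.9: V ≈ 2952.97.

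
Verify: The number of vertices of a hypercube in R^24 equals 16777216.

True. The 24-cube has 2^24 = 16777216 vertices.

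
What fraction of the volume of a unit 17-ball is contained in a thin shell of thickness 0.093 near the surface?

V(inner)/V(outer) = ((1-0.093)/1)^17 ≈ 0.1902, so the shell fraction is 0.80975.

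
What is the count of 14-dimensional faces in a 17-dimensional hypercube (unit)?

An n-cube has C(n,k)·2^(n-k) k-faces. Here C(17,14)·2^3 = 680·8 = 5440.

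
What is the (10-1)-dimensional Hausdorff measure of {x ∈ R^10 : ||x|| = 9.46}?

S_10(9.46) = 2·π^(10/2)·(9.46)^9 / Γ(10/2) ≈ 1.54735e+10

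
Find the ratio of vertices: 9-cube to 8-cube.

The 9-cube has 2^9 = 512 vertices. The 8-cube has 2^8 = 256 vertices. Ratio: 512/256 = 2.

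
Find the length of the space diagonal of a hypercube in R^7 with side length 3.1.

d = √(3.1² + 3.1² + ... + 3.1²) [7 terms] = √(7·3.1²) = 3.1√7 ≈ 8.20183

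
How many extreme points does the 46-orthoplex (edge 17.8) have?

The 46-dimensional cross-polytope has 2n = 2·46 = 92 vertices.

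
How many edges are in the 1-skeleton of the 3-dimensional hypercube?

Each of the 2^3 = 8 vertices has degree 3; total edges = 3·2^3/2 = 12.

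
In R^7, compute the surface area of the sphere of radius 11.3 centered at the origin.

S = n·V_n(r)/r = 7·V_7(11.3)/11.3 (volume-to-surface relation), giving 6.88571e+07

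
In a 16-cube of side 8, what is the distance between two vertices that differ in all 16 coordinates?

||(8,8,...,8)|| = √(16)·8 = 32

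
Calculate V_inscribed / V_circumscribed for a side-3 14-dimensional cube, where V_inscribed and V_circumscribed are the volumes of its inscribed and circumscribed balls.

V_in / V_out = (r_in/r_out)^14 = (1/√14)^14 = 14^(-14/2) ≈ 9.48645e-09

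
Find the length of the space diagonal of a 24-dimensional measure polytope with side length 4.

d = √(4² + 4² + ... + 4²) [24 terms] = √(24·4²) = 4√24 ≈ 19.5959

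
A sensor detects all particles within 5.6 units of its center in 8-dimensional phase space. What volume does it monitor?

Volume = π^{8/2}·(5.6)^8/Γ(5) ≈ 3.92548e+06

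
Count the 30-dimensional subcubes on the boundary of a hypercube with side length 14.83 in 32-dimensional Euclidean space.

An n-cube has C(n,k)·2^(n-k) k-faces. Here C(32,30)·2^2 = 496·4 = 1984.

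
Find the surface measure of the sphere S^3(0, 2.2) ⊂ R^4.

S_4(2.2) = 2·π^(4/2)·(2.2)^3 / Γ(4/2) ≈ 210.183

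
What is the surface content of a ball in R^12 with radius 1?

The surface area of an n-ball is 2π^(n/2) r^(n-1) / Γ(n/2). For n=12, r=1: π^6/60 ≈ 16.0232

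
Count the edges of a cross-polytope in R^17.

Each 1-face is the convex hull of 2 vertices, one chosen as ±e_i from each of 2 distinct axes: 2^2·C(17,2) = 544.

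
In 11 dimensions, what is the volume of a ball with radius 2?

Volume = π^{11/2}·(2)^11/Γ(13/2) = 131072·π^5/10395 ≈ 3858.64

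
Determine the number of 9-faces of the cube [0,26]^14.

An n-cube has C(n,k)·2^(n-k) k-faces. Here C(14,9)·2^5 = 2002·32 = 64064.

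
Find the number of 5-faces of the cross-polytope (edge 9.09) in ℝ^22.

Number of 5-faces = 2^(5+1) · C(22,5+1) = 64 · 74613 = 4775232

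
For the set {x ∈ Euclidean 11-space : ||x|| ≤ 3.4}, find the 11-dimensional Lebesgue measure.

V_11(3.4) = π^(11/2) · (3.4)^11 / Γ(11/2 + 1) ≈ 1.32243e+06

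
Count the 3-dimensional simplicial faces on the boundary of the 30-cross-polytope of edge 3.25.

Number of 3-faces = 2^(3+1) · C(30,3+1) = 16 · 27405 = 438480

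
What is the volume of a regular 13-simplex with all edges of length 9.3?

V_13 = √(14) · 9.3^13 / (13! · 2^(13/2)) ≈ 25.8444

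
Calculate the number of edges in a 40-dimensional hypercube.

Number of 1-faces = C(40,1)·2^(40-1) = 40·549755813888 = 21990232555520.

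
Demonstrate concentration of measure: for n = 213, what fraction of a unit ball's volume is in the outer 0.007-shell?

1 - (1-0.007)^213 ≈ 0.77603 ≈ 77.60%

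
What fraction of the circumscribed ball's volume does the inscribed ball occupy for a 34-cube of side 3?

The radii are 3/2 and 3√34/2, so the volume ratio is (1/√34)^34 = 34^{-34/2} ≈ 9.22271e-27.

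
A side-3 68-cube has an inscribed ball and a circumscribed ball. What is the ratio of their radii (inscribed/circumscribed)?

r_in / r_out = (3/2) / (3√68/2) = 1/√68 ≈ 0.121268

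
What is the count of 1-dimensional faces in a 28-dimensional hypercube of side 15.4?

Number of 1-faces = C(28,1) · 2^(28-1) = 28 · 134217728 = 3758096384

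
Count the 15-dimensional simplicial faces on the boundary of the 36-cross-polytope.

An n-cross-polytope has 2^(k+1)·C(n,k+1) k-faces. Here 2^16·C(36,16) = 65536·7307872110 = 478928706600960.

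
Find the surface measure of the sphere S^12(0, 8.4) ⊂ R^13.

S = n·V_n(r)/r = 13·V_13(8.4)/8.4 (volume-to-surface relation), giving 1.46095e+12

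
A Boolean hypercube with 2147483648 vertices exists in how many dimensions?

Since 2^n = 2147483648, we have n = 31.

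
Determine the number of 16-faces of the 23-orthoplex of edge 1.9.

An n-cross-polytope has 2^(k+1)·C(n,k+1) k-faces. Here 2^17·C(23,17) = 131072·100947 = 13231325184.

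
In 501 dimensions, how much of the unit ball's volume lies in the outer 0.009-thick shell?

V(inner)/V(outer) = ((1-0.009)/1)^501 ≈ 0.01079, so the shell fraction is 0.989213.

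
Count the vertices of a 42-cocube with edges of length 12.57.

The 42-dimensional cross-polytope has 2n = 2·42 = 84 vertices.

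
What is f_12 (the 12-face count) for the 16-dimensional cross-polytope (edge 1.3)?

Number of 12-faces = 2^(12+1) · C(16,12+1) = 8192 · 560 = 4587520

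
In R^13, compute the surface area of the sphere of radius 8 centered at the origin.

The surface area of an n-ball is 2π^(n/2) r^(n-1) / Γ(n/2). For n=13, r=8: 8796093022208·π^6/10395 ≈ 8.13513e+11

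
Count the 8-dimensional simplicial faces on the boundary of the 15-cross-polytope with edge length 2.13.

Each 8-face is the convex hull of 9 vertices, one chosen as ±e_i from each of 9 distinct axes: 2^9·C(15,9) = 2562560.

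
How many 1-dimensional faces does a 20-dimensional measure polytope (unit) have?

f_1(20-cube) = (20 choose 1) · 2^19 = 10485760.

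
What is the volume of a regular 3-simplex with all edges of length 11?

Volume = (√2/12) · 11³ = 156.86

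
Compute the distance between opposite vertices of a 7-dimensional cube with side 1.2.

d = √(1.2² + 1.2² + ... + 1.2²) [7 terms] = √(7·1.2²) = 1.2√7 ≈ 3.1749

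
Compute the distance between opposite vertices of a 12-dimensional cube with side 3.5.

d = √(3.5² + 3.5² + ... + 3.5²) [12 terms] = √(12·3.5²) = 3.5√12 ≈ 12.1244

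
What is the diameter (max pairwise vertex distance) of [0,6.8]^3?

||(6.8,6.8,...,6.8)|| = √(3)·6.8 ≈ 11.7779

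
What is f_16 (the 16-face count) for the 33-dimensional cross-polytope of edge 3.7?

An n-cross-polytope has 2^(k+1)·C(n,k+1) k-faces. Here 2^17·C(33,17) = 131072·1166803110 = 152935217233920.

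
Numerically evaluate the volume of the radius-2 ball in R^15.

V = 8388608·π^7/2027025 ≈ 12499.1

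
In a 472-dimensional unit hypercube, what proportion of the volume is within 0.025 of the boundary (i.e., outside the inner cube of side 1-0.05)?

Shell fraction = 1 - (1-0.05)^472 ≈ 1 - 3.059e-11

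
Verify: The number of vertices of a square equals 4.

True. The 2-cube has 2^2 = 4 vertices.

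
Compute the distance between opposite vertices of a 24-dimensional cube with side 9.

||(9,9,...,9)|| = √(24)·9 ≈ 44.0908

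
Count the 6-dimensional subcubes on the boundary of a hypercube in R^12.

f_6(12-cube) = (12 choose 6) · 2^6 = 59136.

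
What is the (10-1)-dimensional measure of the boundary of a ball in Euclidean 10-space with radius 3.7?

The surface area of an n-ball is 2π^(n/2) r^(n-1) / Γ(n/2). For n=10, r=3.7: 3.31424e+06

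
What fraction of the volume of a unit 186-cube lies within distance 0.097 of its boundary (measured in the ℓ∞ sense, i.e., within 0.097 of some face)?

1 - (1 - 2·0.097)^186 = 1 - 0.806^186 ≈ 1 - 3.787e-18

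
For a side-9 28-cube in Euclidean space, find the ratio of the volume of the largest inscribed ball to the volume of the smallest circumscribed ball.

V_in / V_out = (r_in/r_out)^28 = (1/√28)^28 = 28^(-28/2) ≈ 5.49272e-21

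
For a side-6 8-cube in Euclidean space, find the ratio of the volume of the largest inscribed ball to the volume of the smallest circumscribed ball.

V_in/V_out = n^(-n/2) = 8^(-8/2) ≈ 0.000244141.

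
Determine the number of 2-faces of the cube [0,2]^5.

An n-cube has C(n,k)·2^(n-k) k-faces. Here C(5,2)·2^3 = 10·8 = 80.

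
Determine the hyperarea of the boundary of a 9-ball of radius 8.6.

The surface area of an n-ball is 2π^(n/2) r^(n-1) / Γ(n/2). For n=9, r=8.6: 8.88276e+08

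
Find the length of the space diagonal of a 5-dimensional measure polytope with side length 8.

Diagonal = √5 · 8 ≈ 17.8885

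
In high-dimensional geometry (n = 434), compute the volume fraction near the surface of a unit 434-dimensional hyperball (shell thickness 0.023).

1 - (1-0.023)^434 ≈ 0.999959 ≈ 99.995886%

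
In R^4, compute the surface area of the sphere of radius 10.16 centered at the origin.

The surface area of an n-ball is 2π^(n/2) r^(n-1) / Γ(n/2). For n=4, r=10.16: 20701.9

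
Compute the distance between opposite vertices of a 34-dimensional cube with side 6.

||(6,6,...,6)|| = √(34)·6 ≈ 34.9857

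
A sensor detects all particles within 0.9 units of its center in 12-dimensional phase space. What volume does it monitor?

V_12(0.9) = π^(12/2) · (0.9)^12 / Γ(12/2 + 1) ≈ 0.377118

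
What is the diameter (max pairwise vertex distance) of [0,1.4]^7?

||(1.4,1.4,...,1.4)|| = √(7)·1.4 ≈ 3.70405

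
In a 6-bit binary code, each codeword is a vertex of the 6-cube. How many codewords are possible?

An n-cube has 2^n vertices; for n = 6 that is 2^6 = 64.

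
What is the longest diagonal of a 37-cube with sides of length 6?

Diagonal = √37 · 6 ≈ 36.4966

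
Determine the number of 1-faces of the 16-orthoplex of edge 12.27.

Each 1-face is the convex hull of 2 vertices, one chosen as ±e_i from each of 2 distinct axes: 2^2·C(16,2) = 480.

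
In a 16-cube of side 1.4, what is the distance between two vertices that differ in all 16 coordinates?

The space diagonal of an n-cube of side s is s√n. Here 1.4·√16 = 5.6.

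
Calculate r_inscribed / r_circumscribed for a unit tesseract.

r_in = 1/2 (half the side); r_out = 1√4/2 (half the diagonal). Ratio = 1/√4 ≈ 0.5.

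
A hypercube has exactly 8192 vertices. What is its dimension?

2^n = 8192 ⇒ n = log_2(8192) = 13.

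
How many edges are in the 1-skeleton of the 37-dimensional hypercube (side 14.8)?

An n-cube has n·2^(n-1) edges. With n = 37: 37·68719476736 = 2542620639232.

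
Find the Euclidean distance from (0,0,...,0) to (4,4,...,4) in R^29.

The space diagonal of an n-cube of side s is s√n. Here 4·√29 ≈ 21.5407.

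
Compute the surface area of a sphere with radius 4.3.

S_3(4.3) = 2·π^(3/2)·(4.3)^2 / Γ(3/2) = 4πr² = 4π·(4.3)² ≈ 232.352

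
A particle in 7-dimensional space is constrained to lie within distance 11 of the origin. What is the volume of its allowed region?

V = 311794736·π^3/105 ≈ 9.20723e+07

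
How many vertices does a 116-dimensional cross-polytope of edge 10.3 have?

The vertices are ±e_1, ..., ±e_116, so there are 2·116 = 232.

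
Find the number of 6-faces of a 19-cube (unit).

Number of 6-faces = C(19,6) · 2^(19-6) = 27132 · 8192 = 222265344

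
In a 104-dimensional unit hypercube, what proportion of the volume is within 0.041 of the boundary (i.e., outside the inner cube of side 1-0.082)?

1 - (1 - 2·0.041)^104 = 1 - 0.918^104 ≈ 0.999863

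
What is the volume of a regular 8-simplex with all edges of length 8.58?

V_8 = √(9) · 8.58^8 / (8! · 2^(8/2)) ≈ 136.577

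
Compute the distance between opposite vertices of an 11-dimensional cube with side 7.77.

d = √(7.77² + 7.77² + ... + 7.77²) [11 terms] = √(11·7.77²) = 7.77√11 ≈ 25.7702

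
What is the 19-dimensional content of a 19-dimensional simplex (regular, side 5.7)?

For a regular n-simplex with edge a, V = (a^n / n!)·√((n+1)/2^n). With a=5.7, n=19: V ≈ 1.1675e-05.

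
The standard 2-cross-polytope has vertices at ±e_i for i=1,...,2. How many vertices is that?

The vertices are ±e_1, ..., ±e_2, so there are 2·2 = 4.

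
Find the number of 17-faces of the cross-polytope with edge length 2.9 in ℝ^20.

Number of 17-faces = 2^(17+1) · C(20,17+1) = 262144 · 190 = 49807360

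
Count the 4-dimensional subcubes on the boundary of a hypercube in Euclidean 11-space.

f_4(11-cube) = (11 choose 4) · 2^7 = 42240.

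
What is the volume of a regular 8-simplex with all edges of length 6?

V = (6^8 / 8!) · √((8+1) / 2^8) ≈ 7.81071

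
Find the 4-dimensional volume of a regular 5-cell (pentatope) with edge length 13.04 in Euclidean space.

V = (13.04^4 / 4!) · √((4+1) / 2^4) ≈ 673.479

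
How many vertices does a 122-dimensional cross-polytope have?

The vertices are ±e_1, ..., ±e_122, so there are 2·122 = 244.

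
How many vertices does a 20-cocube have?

Number of 0-faces = 2^(0+1) · C(20,0+1) = 2 · 20 = 40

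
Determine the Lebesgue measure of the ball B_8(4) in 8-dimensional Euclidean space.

V_8(4) = π^(8/2) · (4)^8 / Γ(8/2 + 1) = 8192·π^4/3 ≈ 265992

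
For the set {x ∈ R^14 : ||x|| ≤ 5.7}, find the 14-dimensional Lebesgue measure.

Volume = π^{14/2}·(5.7)^14/Γ(8) ≈ 2.29016e+10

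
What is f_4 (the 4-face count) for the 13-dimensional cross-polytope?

Each 4-face is the convex hull of 5 vertices, one chosen as ±e_i from each of 5 distinct axes: 2^5·C(13,5) = 41184.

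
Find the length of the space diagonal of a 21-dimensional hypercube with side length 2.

||(2,2,...,2)|| = √(21)·2 ≈ 9.16515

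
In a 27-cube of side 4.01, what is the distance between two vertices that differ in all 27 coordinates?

The space diagonal of an n-cube of side s is s√n. Here 4.01·√27 ≈ 20.8366.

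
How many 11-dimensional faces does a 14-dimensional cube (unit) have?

Choose 11 of 14 axes to span the face (C(14,11) = 364 ways), then fix each of the remaining 3 coordinates at one of its two extreme values (2^3 = 8 ways): 364·8 = 2912.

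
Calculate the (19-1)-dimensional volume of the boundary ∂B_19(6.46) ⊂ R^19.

|∂B_19(6.46)| ≈ 3.40037e+14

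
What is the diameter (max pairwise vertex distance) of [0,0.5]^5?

The space diagonal of an n-cube of side s is s√n. Here 0.5·√5 ≈ 1.11803.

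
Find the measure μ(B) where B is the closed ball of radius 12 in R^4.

V = 10368·π^2 ≈ 102328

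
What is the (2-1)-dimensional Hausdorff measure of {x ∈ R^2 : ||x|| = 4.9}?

S_2(4.9) = 2·π^(2/2)·(4.9)^1 / Γ(2/2) = 2πr = 2π·4.9 ≈ 30.7876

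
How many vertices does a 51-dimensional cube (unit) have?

Number of vertices = 2^51 = 2251799813685248.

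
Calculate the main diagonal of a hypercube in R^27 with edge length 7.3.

d = √(7.3² + 7.3² + ... + 7.3²) [27 terms] = √(27·7.3²) = 7.3√27 ≈ 37.9319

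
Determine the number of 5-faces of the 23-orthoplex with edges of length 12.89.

Each 5-face is the convex hull of 6 vertices, one chosen as ±e_i from each of 6 distinct axes: 2^6·C(23,6) = 6460608.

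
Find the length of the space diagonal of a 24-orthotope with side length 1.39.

||(1.39,1.39,...,1.39)|| = √(24)·1.39 ≈ 6.80958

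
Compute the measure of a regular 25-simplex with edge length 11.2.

V = (11.2^25 / 25!) · √((25+1) / 2^25) ≈ 0.00964754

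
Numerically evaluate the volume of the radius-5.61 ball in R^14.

Volume = π^{14/2}·(5.61)^14/Γ(8) ≈ 1.83273e+10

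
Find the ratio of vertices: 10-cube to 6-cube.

The 10-cube has 2^10 = 1024 vertices. The 6-cube has 2^6 = 64 vertices. Ratio: 1024/64 = 16.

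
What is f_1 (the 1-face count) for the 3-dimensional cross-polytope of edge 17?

An n-cross-polytope has 2^(k+1)·C(n,k+1) k-faces. Here 2^2·C(3,2) = 4·3 = 12.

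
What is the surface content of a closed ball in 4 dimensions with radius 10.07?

S_4(10.07) = 2·π^(4/2)·(10.07)^3 / Γ(4/2) ≈ 20156.6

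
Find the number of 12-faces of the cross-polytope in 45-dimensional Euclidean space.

f_12(45-orthoplex) = 2^13 · (45 choose 13) = 598066864496640.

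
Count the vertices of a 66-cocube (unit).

Number of vertices = 2n = 132.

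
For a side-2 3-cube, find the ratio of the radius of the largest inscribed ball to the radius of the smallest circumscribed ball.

For an n-cube of any side s, the inradius is s/2 and the circumradius is s√n/2, so the ratio is 1/√3 ≈ 0.57735.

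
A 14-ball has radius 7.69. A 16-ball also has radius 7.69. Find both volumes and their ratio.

V_14(7.69) ≈ 1.51561e+12. V_16(7.69) ≈ 3.51965e+13. Ratio V_14/V_16 ≈ 0.04306.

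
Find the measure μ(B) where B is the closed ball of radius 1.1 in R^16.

V_16(1.1) = π^(16/2) · (1.1)^16 / Γ(16/2 + 1) ≈ 1.08134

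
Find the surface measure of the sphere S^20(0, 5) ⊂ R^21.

|∂B_21(5)| = 7812500000000000·π^10/26189163 ≈ 2.79362e+13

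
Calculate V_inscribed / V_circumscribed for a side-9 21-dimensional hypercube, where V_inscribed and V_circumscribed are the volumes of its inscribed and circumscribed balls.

Volume scales as r^n, and r_in/r_out = 1/√21, giving (1/√21)^21 ≈ 1.30827e-14.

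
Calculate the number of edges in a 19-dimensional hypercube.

An n-cube has n·2^(n-1) edges. With n = 19: 19·262144 = 4980736.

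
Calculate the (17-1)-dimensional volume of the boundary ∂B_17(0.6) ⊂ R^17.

S_17(0.6) = 2·π^(17/2)·(0.6)^16 / Γ(17/2) ≈ 0.000676129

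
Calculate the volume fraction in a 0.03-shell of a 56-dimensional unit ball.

V(inner)/V(outer) = ((1-0.03)/1)^56 ≈ 0.1816, so the shell fraction is 0.818358.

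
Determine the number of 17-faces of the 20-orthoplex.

Number of 17-faces = 2^(17+1) · C(20,17+1) = 262144 · 190 = 49807360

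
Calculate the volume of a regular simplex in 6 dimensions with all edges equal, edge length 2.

For a regular n-simplex with edge a, V = (a^n / n!)·√((n+1)/2^n). With a=2, n=6: V ≈ 0.0293972.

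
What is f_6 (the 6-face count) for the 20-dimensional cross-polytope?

f_6(20-orthoplex) = 2^7 · (20 choose 7) = 9922560.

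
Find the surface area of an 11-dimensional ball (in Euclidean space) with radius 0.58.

The surface area of an n-ball is 2π^(n/2) r^(n-1) / Γ(n/2). For n=11, r=0.58: 0.0892848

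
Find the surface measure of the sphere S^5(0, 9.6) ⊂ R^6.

S = n·V_n(r)/r = 6·V_6(9.6)/9.6 (volume-to-surface relation), giving 2.52817e+06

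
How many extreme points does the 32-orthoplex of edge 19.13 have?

Number of vertices = 2n = 64.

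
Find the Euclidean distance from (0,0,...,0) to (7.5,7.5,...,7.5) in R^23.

||(7.5,7.5,...,7.5)|| = √(23)·7.5 ≈ 35.9687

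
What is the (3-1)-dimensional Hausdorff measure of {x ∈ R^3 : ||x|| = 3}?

S_3(3) = 2·π^(3/2)·(3)^2 / Γ(3/2) = 4πr² = 4π·(3)² ≈ 113.097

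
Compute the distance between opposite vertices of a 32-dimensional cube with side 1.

||(1,1,...,1)|| = √(32)·1 ≈ 5.65685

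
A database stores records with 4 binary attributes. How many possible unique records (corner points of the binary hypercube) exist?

Each vertex is a binary string of length 4, so there are 2^4 = 16.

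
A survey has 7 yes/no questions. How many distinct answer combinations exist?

Number of vertices = 2^7 = 128.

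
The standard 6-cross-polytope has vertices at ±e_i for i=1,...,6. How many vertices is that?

An n-cross-polytope has 2n vertices; here n = 6, giving 12.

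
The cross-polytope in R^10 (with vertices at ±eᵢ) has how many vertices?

Number of vertices = 2n = 20.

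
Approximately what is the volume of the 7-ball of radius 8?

V_7(8) = π^(7/2) · (8)^7 / Γ(7/2 + 1) = 33554432·π^3/105 ≈ 9.90855e+06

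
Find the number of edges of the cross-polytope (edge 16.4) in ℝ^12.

An n-cross-polytope has 2^(k+1)·C(n,k+1) k-faces. Here 2^2·C(12,2) = 4·66 = 264.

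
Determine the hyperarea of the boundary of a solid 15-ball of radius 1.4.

S_15(1.4) = 2·π^(15/2)·(1.4)^14 / Γ(15/2) ≈ 635.79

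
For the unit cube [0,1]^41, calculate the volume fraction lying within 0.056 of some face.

1 - (1 - 2·0.056)^41 = 1 - 0.888^41 ≈ 0.992328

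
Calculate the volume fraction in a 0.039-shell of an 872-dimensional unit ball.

Shell fraction = 1 - (1-0.039)^872 ≈ 1 - 8.606e-16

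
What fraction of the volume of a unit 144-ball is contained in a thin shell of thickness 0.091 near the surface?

Shell fraction = 1 - (1-0.091)^144 ≈ 0.9999989206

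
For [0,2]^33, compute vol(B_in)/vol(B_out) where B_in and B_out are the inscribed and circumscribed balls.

The radii are 2/2 and 2√33/2, so the volume ratio is (1/√33)^33 = 33^{-33/2} ≈ 8.80076e-26.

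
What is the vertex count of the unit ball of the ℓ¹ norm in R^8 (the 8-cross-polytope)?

An n-cross-polytope has 2n vertices; here n = 8, giving 16.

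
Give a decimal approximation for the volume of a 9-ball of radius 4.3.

Volume = π^{9/2}·(4.3)^9/Γ(11/2) ≈ 1.65781e+06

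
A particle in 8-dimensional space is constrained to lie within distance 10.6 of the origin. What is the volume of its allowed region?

The n-ball volume is π^(n/2)·r^n/Γ(n/2+1). With n=8, r=10.6: V ≈ 6.46897e+08.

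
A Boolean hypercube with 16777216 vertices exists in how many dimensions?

n = log_2(16777216) = 24.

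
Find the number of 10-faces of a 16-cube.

Choose 10 of 16 axes to span the face (C(16,10) = 8008 ways), then fix each of the remaining 6 coordinates at one of its two extreme values (2^6 = 64 ways): 8008·64 = 512512.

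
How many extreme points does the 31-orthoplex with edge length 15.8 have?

Number of vertices = 2n = 62.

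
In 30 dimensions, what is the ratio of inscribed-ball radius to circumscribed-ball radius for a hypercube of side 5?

r_in / r_out = (5/2) / (5√30/2) = 1/√30 ≈ 0.182574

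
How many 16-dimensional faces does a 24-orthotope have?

Number of 16-faces = C(24,16) · 2^(24-16) = 735471 · 256 = 188280576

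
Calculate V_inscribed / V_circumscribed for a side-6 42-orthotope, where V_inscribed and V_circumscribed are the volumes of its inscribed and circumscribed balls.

V_in/V_out = n^(-n/2) = 42^(-42/2) ≈ 8.1614e-35.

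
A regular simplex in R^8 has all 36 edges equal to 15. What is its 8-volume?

Volume = 15^8 · √(9/2^8) / 8! ≈ 11918.2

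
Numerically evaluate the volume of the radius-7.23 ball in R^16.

The n-ball volume is π^(n/2)·r^n/Γ(n/2+1). With n=16, r=7.23: V ≈ 1.31187e+13.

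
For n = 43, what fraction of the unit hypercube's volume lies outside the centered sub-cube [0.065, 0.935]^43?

1 - (1 - 2·0.065)^43 = 1 - 0.87^43 ≈ 0.997492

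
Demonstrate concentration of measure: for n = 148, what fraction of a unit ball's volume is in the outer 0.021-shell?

1 - (1-0.021)^148 ≈ 0.956765 ≈ 95.68%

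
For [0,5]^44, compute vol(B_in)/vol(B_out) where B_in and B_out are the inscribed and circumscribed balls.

V_in / V_out = (r_in/r_out)^44 = (1/√44)^44 = 44^(-44/2) ≈ 6.98299e-37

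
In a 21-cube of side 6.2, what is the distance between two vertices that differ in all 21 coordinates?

The space diagonal of an n-cube of side s is s√n. Here 6.2·√21 ≈ 28.412.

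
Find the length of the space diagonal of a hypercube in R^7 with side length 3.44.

d = √(3.44² + 3.44² + ... + 3.44²) [7 terms] = √(7·3.44²) = 3.44√7 ≈ 9.10138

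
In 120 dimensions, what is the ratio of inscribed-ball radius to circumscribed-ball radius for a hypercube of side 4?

r_in / r_out = (4/2) / (4√120/2) = 1/√120 ≈ 0.0912871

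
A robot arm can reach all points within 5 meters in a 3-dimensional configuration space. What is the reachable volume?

The n-ball volume is π^(n/2)·r^n/Γ(n/2+1). With n=3, r=5: V = 500·π/3 ≈ 523.599.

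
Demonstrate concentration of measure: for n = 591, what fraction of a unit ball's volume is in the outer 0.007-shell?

1 - (1-0.007)^591 ≈ 0.98426 ≈ 98.43%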